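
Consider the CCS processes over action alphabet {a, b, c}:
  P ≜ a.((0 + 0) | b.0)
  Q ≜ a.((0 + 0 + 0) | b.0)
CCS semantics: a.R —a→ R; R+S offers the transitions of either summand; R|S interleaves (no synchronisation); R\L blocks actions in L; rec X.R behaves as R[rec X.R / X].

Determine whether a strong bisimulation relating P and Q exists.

P's transition system — 3 states:
  s0 = a.((0 + 0) | b.0) ⊢ --a--▸ s1
  s1 = (0 + 0) | b.0 ⊢ --b--▸ s2
  s2 = (0 + 0) | 0 ⊢ ∅
Q's transition system — 3 states:
  t0 = a.((0 + 0 + 0) | b.0) ⊢ --a--▸ t1
  t1 = (0 + 0 + 0) | b.0 ⊢ --b--▸ t2
  t2 = (0 + 0 + 0) | 0 ⊢ ∅
Bisimilarity quotient blocks:
  B0 = {s0, t0}
  B1 = {s1, t1}
  B2 = {s2, t2}
s0 ∈ B0, t0 ∈ B0 → same block

YES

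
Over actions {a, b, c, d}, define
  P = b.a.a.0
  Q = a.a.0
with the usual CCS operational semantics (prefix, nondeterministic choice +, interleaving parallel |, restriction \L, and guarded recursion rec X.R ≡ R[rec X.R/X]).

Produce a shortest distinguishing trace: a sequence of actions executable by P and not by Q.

LTS(P): 4 reachable states
  m0 = b.a.a.0 has moves =b=> m1
  m1 = a.a.0 has moves =a=> m2
  m2 = a.0 has moves =a=> m3
  m3 = 0 has moves ·
LTS(Q): 3 reachable states
  n0 = a.a.0 has moves =a=> n1
  n1 = a.0 has moves =a=> n2
  n2 = 0 has moves ·
Trace ⟨b⟩ through P, begin at {m0}:
  after b @ step 1: {m1}
  — P admits the full trace.
Trace ⟨b⟩ through Q, begin at {n0}:
  after b @ step 1: no successor for Q

b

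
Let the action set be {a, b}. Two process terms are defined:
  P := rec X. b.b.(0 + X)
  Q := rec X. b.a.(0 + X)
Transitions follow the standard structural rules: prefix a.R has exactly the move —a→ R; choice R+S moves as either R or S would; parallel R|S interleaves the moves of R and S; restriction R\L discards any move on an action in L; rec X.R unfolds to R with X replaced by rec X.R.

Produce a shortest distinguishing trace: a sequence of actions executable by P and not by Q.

bb

P's transition system — 3 states:
  s0 = rec X. b.b.(0 + X) ⊢ -b-> s1
  s1 = b.(0 + (rec X. b.b.(0 + X))) ⊢ -b-> s2
  s2 = 0 + (rec X. b.b.(0 + X)) ⊢ -b-> s1
Q's transition system — 3 states:
  t0 = rec X. b.a.(0 + X) ⊢ -b-> t1
  t1 = a.(0 + (rec X. b.a.(0 + X))) ⊢ -a-> t2
  t2 = 0 + (rec X. b.a.(0 + X)) ⊢ -b-> t1
Executing bb from P (initial set {s0}):
  [1] b ⇒ {s1}
  [2] b ⇒ {s2}
  ✓ P
Executing bb from Q (initial set {t0}):
  [1] b ⇒ {t1}
  [2] b ⇒ ∅ (Q stuck)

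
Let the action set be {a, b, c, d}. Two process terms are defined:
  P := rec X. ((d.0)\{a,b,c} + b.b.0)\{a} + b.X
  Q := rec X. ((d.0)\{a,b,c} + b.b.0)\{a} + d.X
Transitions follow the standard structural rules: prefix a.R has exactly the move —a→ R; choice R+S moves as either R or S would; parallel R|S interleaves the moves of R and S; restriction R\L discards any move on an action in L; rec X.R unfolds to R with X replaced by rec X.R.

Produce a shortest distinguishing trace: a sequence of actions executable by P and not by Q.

Reachable graph of P (4 states):
  p0 = rec X. ((d.0)\{a,b,c} + b.b.0)\{a} + b.X :: ··b··> p0, ··b··> p1, ··d··> p2
  p1 = (b.0)\{a} :: ··b··> p3
  p2 = 0\{a,b,c}\{a} :: deadlocked
  p3 = 0\{a} :: deadlocked
Reachable graph of Q (4 states):
  q0 = rec X. ((d.0)\{a,b,c} + b.b.0)\{a} + d.X :: ··b··> q1, ··d··> q0, ··d··> q2
  q1 = (b.0)\{a} :: ··b··> q3
  q2 = 0\{a,b,c}\{a} :: deadlocked
  q3 = 0\{a} :: deadlocked
Run σ = ⟨bd⟩ on P: start {p0}
  after b @ step 1: {p0, p1}
  after d @ step 2: {p2}
  ✓ P
Run σ = ⟨bd⟩ on Q: start {q0}
  after b @ step 1: {q1}
  after d @ step 2: no successor for Q

bd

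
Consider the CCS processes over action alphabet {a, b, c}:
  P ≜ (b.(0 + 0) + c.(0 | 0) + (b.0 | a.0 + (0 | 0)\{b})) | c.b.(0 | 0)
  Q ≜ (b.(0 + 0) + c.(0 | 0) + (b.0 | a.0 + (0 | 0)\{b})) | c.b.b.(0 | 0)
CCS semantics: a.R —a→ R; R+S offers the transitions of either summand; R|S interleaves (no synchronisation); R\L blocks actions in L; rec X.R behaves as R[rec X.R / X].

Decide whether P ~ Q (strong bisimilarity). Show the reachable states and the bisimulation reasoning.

LTS(P): 15 reachable states
  u0 = (b.(0 + 0) + c.(0 | 0) + (b.0 | a.0 + (0 | 0)\{b})) | c.b.(0 | 0) :: —a→ u1, —b→ u2, —b→ u3, —c→ u4, —c→ u5
  u1 = b.0 | 0 | c.b.(0 | 0) :: —b→ u5, —c→ u6
  u2 = (0 + 0) | c.b.(0 | 0) :: —c→ u7
  u3 = 0 | a.0 | c.b.(0 | 0) :: —a→ u5, —c→ u8
  u4 = (b.(0 + 0) + c.(0 | 0) + (b.0 | a.0 + (0 | 0)\{b})) | b.(0 | 0) :: —a→ u6, —b→ u7, —b→ u8, —b→ u9, —c→ u10
  u5 = 0 | 0 | c.b.(0 | 0) :: —c→ u10
  u6 = b.0 | 0 | b.(0 | 0) :: —b→ u10, —b→ u11
  u7 = (0 + 0) | b.(0 | 0) :: —b→ u12
  u8 = 0 | a.0 | b.(0 | 0) :: —a→ u10, —b→ u13
  u9 = (b.(0 + 0) + c.(0 | 0) + (b.0 | a.0 + (0 | 0)\{b})) | (0 | 0) :: —a→ u11, —b→ u12, —b→ u13, —c→ u14
  u10 = 0 | 0 | b.(0 | 0) :: —b→ u14
  u11 = b.0 | 0 | (0 | 0) :: —b→ u14
  u12 = (0 + 0) | (0 | 0) :: (no moves)
  u13 = 0 | a.0 | (0 | 0) :: —a→ u14
  u14 = 0 | 0 | (0 | 0) :: (no moves)
LTS(Q): 20 reachable states
  v0 = (b.(0 + 0) + c.(0 | 0) + (b.0 | a.0 + (0 | 0)\{b})) | c.b.b.(0 | 0) :: —a→ v1, —b→ v2, —b→ v3, —c→ v4, —c→ v5
  v1 = b.0 | 0 | c.b.b.(0 | 0) :: —b→ v5, —c→ v6
  v2 = (0 + 0) | c.b.b.(0 | 0) :: —c→ v7
  v3 = 0 | a.0 | c.b.b.(0 | 0) :: —a→ v5, —c→ v8
  v4 = (b.(0 + 0) + c.(0 | 0) + (b.0 | a.0 + (0 | 0)\{b})) | b.b.(0 | 0) :: —a→ v6, —b→ v7, —b→ v8, —b→ v9, —c→ v10
  v5 = 0 | 0 | c.b.b.(0 | 0) :: —c→ v10
  v6 = b.0 | 0 | b.b.(0 | 0) :: —b→ v10, —b→ v11
  v7 = (0 + 0) | b.b.(0 | 0) :: —b→ v12
  v8 = 0 | a.0 | b.b.(0 | 0) :: —a→ v10, —b→ v13
  v9 = (b.(0 + 0) + c.(0 | 0) + (b.0 | a.0 + (0 | 0)\{b})) | b.(0 | 0) :: —a→ v11, —b→ v12, —b→ v13, —b→ v14, —c→ v15
  v10 = 0 | 0 | b.b.(0 | 0) :: —b→ v15
  v11 = b.0 | 0 | b.(0 | 0) :: —b→ v15, —b→ v16
  v12 = (0 + 0) | b.(0 | 0) :: —b→ v17
  v13 = 0 | a.0 | b.(0 | 0) :: —a→ v15, —b→ v18
  v14 = (b.(0 + 0) + c.(0 | 0) + (b.0 | a.0 + (0 | 0)\{b})) | (0 | 0) :: —a→ v16, —b→ v17, —b→ v18, —c→ v19
  v15 = 0 | 0 | b.(0 | 0) :: —b→ v19
  v16 = b.0 | 0 | (0 | 0) :: —b→ v19
  v17 = (0 + 0) | (0 | 0) :: (no moves)
  v18 = 0 | a.0 | (0 | 0) :: —a→ v19
  v19 = 0 | 0 | (0 | 0) :: (no moves)
Bisimilarity quotient blocks:
  B0 = {u0}
  B1 = {u2, u5}
  B2 = {u10, u11, u7, v12, v15, v16}
  B3 = {u12, u14, v17, v19}
  B4 = {u3}
  B5 = {u8, v13}
  B6 = {u13, v18}
  B7 = {u4, v9}
  B8 = {u6, v10, v11, v7}
  B9 = {u9, v14}
  B10 = {u1}
  B11 = {v0}
  B12 = {v4}
  B13 = {v8}
  B14 = {v6}
  B15 = {v2, v5}
  B16 = {v3}
  B17 = {v1}
u0 ∈ B0, v0 ∈ B11 → different blocks

NO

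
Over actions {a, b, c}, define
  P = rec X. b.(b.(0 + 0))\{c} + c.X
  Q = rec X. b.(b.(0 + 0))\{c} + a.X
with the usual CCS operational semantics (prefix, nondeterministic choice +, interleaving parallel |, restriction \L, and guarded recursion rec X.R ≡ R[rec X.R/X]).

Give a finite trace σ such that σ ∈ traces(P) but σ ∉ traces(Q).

c

LTS(P): 3 reachable states
  m0 = rec X. b.(b.(0 + 0))\{c} + c.X → ··b··> m1, ··c··> m0
  m1 = (b.(0 + 0))\{c} → ··b··> m2
  m2 = (0 + 0)\{c} → ·
LTS(Q): 3 reachable states
  n0 = rec X. b.(b.(0 + 0))\{c} + a.X → ··a··> n0, ··b··> n1
  n1 = (b.(0 + 0))\{c} → ··b··> n2
  n2 = (0 + 0)\{c} → ·
Executing c from P (initial set {m0}):
  [1] c ⇒ {m0}
  P completes σ.
Executing c from Q (initial set {n0}):
  [1] c ⇒ ∅  — Q cannot continue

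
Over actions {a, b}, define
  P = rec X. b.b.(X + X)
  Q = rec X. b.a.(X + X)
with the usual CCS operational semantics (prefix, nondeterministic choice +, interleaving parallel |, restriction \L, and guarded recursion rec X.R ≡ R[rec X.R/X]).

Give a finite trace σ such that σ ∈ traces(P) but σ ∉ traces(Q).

bb

LTS(P): 3 reachable states
  u0 = rec X. b.b.(X + X) :: ··b··> u1
  u1 = b.((rec X. b.b.(X + X)) + (rec X. b.b.(X + X))) :: ··b··> u2
  u2 = (rec X. b.b.(X + X)) + (rec X. b.b.(X + X)) :: ··b··> u1
LTS(Q): 3 reachable states
  v0 = rec X. b.a.(X + X) :: ··b··> v1
  v1 = a.((rec X. b.a.(X + X)) + (rec X. b.a.(X + X))) :: ··a··> v2
  v2 = (rec X. b.a.(X + X)) + (rec X. b.a.(X + X)) :: ··b··> v1
Run σ = ⟨bb⟩ on P: start {u0}
  step 1 (b): {u1}
  step 2 (b): {u2}
  P completes σ.
Run σ = ⟨bb⟩ on Q: start {v0}
  step 1 (b): {v1}
  step 2 (b): no successor for Q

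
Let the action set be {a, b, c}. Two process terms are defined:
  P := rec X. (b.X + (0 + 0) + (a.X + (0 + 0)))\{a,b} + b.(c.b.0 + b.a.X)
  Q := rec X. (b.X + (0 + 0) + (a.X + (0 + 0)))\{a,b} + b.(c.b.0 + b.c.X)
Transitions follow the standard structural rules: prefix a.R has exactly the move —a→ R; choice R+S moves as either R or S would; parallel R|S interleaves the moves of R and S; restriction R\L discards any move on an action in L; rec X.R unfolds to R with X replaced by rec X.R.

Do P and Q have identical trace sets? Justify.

NO — witness ⟨bba⟩

LTS(P): 5 reachable states
  p0 = rec X. (b.X + (0 + 0) + (a.X + (0 + 0)))\{a,b} + b.(c.b.0 + b.a.X) :: ··b··> p1
  p1 = c.b.0 + b.a.(rec X. (b.X + (0 + 0) + (a.X + (0 + 0)))\{a,b} + b.(c.b.0 + b.a.X)) :: ··b··> p2, ··c··> p3
  p2 = a.(rec X. (b.X + (0 + 0) + (a.X + (0 + 0)))\{a,b} + b.(c.b.0 + b.a.X)) :: ··a··> p0
  p3 = b.0 :: ··b··> p4
  p4 = 0 :: (no moves)
LTS(Q): 5 reachable states
  q0 = rec X. (b.X + (0 + 0) + (a.X + (0 + 0)))\{a,b} + b.(c.b.0 + b.c.X) :: ··b··> q1
  q1 = c.b.0 + b.c.(rec X. (b.X + (0 + 0) + (a.X + (0 + 0)))\{a,b} + b.(c.b.0 + b.c.X)) :: ··b··> q2, ··c··> q3
  q2 = c.(rec X. (b.X + (0 + 0) + (a.X + (0 + 0)))\{a,b} + b.(c.b.0 + b.c.X)) :: ··c··> q0
  q3 = b.0 :: ··b··> q4
  q4 = 0 :: (no moves)
Trace ⟨bba⟩ through P, begin at {p0}:
  after b @ step 1: {p1}
  after b @ step 2: {p2}
  after a @ step 3: {p0}
  — P admits the full trace.
Trace ⟨bba⟩ through Q, begin at {q0}:
  after b @ step 1: {q1}
  after b @ step 2: {q2}
  after a @ step 3: ∅  — Q cannot continue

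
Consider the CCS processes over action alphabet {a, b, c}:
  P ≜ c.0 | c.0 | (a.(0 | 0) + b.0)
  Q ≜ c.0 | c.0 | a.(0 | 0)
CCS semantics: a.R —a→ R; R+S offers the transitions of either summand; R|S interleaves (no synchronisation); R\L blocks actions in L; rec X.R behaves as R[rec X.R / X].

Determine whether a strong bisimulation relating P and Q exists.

P ≁ Q

P's transition system — 12 states:
  s0 = c.0 | c.0 | (a.(0 | 0) + b.0) ⊢ ··a··> s1, ··b··> s2, ··c··> s3, ··c··> s4
  s1 = c.0 | c.0 | (0 | 0) ⊢ ··c··> s5, ··c··> s6
  s2 = c.0 | c.0 | 0 ⊢ ··c··> s7, ··c··> s8
  s3 = 0 | c.0 | (a.(0 | 0) + b.0) ⊢ ··a··> s5, ··b··> s7, ··c··> s9
  s4 = c.0 | 0 | (a.(0 | 0) + b.0) ⊢ ··a··> s6, ··b··> s8, ··c··> s9
  s5 = 0 | c.0 | (0 | 0) ⊢ ··c··> s10
  s6 = c.0 | 0 | (0 | 0) ⊢ ··c··> s10
  s7 = 0 | c.0 | 0 ⊢ ··c··> s11
  s8 = c.0 | 0 | 0 ⊢ ··c··> s11
  s9 = 0 | 0 | (a.(0 | 0) + b.0) ⊢ ··a··> s10, ··b··> s11
  s10 = 0 | 0 | (0 | 0) ⊢ stopped
  s11 = 0 | 0 | 0 ⊢ stopped
Q's transition system — 8 states:
  t0 = c.0 | c.0 | a.(0 | 0) ⊢ ··a··> t1, ··c··> t2, ··c··> t3
  t1 = c.0 | c.0 | (0 | 0) ⊢ ··c··> t4, ··c··> t5
  t2 = 0 | c.0 | a.(0 | 0) ⊢ ··a··> t4, ··c··> t6
  t3 = c.0 | 0 | a.(0 | 0) ⊢ ··a··> t5, ··c··> t6
  t4 = 0 | c.0 | (0 | 0) ⊢ ··c··> t7
  t5 = c.0 | 0 | (0 | 0) ⊢ ··c··> t7
  t6 = 0 | 0 | a.(0 | 0) ⊢ ··a··> t7
  t7 = 0 | 0 | (0 | 0) ⊢ stopped
Coarsest stable partition (strong bisimilarity classes):
  B0 = {s0}
  B1 = {s1, s2, t1}
  B2 = {s5, s6, s7, s8, t4, t5}
  B3 = {s10, s11, t7}
  B4 = {s3, s4}
  B5 = {s9}
  B6 = {t0}
  B7 = {t2, t3}
  B8 = {t6}
s0 ∈ B0, t0 ∈ B6 → different blocks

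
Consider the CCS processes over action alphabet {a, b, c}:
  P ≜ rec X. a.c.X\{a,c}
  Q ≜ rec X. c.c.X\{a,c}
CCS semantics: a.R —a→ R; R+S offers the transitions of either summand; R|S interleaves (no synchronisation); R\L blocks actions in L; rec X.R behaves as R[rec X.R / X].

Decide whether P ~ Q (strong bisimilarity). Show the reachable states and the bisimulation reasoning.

P ≁ Q

Reachable graph of P (3 states):
  m0 = rec X. a.c.X\{a,c} → =a=> m1
  m1 = c.(rec X. a.c.X\{a,c})\{a,c} → =c=> m2
  m2 = (rec X. a.c.X\{a,c})\{a,c} → ∅
Reachable graph of Q (3 states):
  n0 = rec X. c.c.X\{a,c} → =c=> n1
  n1 = c.(rec X. c.c.X\{a,c})\{a,c} → =c=> n2
  n2 = (rec X. c.c.X\{a,c})\{a,c} → ∅
Bisimilarity quotient blocks:
  B0 = {m0}
  B1 = {m1, n1}
  B2 = {m2, n2}
  B3 = {n0}
m0 ∈ B0, n0 ∈ B3 → different blocks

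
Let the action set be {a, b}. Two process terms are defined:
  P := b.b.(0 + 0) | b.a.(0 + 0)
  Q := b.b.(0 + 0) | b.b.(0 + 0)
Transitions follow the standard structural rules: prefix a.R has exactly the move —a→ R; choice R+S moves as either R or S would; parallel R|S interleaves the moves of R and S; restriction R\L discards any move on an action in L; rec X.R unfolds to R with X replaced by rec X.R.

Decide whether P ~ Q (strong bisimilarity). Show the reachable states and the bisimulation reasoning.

P's transition system — 9 states:
  m0 = b.b.(0 + 0) | b.a.(0 + 0) :: —b→ m1, —b→ m2
  m1 = b.(0 + 0) | b.a.(0 + 0) :: —b→ m3, —b→ m4
  m2 = b.b.(0 + 0) | a.(0 + 0) :: —a→ m5, —b→ m4
  m3 = (0 + 0) | b.a.(0 + 0) :: —b→ m6
  m4 = b.(0 + 0) | a.(0 + 0) :: —a→ m7, —b→ m6
  m5 = b.b.(0 + 0) | (0 + 0) :: —b→ m7
  m6 = (0 + 0) | a.(0 + 0) :: —a→ m8
  m7 = b.(0 + 0) | (0 + 0) :: —b→ m8
  m8 = (0 + 0) | (0 + 0) :: ·
Q's transition system — 9 states:
  n0 = b.b.(0 + 0) | b.b.(0 + 0) :: —b→ n1, —b→ n2
  n1 = b.(0 + 0) | b.b.(0 + 0) :: —b→ n3, —b→ n4
  n2 = b.b.(0 + 0) | b.(0 + 0) :: —b→ n4, —b→ n5
  n3 = (0 + 0) | b.b.(0 + 0) :: —b→ n6
  n4 = b.(0 + 0) | b.(0 + 0) :: —b→ n6, —b→ n7
  n5 = b.b.(0 + 0) | (0 + 0) :: —b→ n7
  n6 = (0 + 0) | b.(0 + 0) :: —b→ n8
  n7 = b.(0 + 0) | (0 + 0) :: —b→ n8
  n8 = (0 + 0) | (0 + 0) :: ·
Bisimilarity quotient blocks:
  B0 = {m0}
  B1 = {m1}
  B2 = {m4}
  B3 = {m7, n6, n7}
  B4 = {m8, n8}
  B5 = {m6}
  B6 = {m3}
  B7 = {m2}
  B8 = {m5, n3, n4, n5}
  B9 = {n0}
  B10 = {n1, n2}
m0 ∈ B0, n0 ∈ B9 → different blocks

NO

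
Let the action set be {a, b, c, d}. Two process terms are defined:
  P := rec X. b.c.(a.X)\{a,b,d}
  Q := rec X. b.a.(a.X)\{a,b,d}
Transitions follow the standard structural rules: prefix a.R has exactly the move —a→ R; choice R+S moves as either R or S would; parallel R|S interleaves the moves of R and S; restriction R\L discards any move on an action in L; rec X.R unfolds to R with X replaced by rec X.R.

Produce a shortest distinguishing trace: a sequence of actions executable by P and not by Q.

LTS(P): 3 reachable states
  u0 = rec X. b.c.(a.X)\{a,b,d} ⊢ —b→ u1
  u1 = c.(a.(rec X. b.c.(a.X)\{a,b,d}))\{a,b,d} ⊢ —c→ u2
  u2 = (a.(rec X. b.c.(a.X)\{a,b,d}))\{a,b,d} ⊢ ·
LTS(Q): 3 reachable states
  v0 = rec X. b.a.(a.X)\{a,b,d} ⊢ —b→ v1
  v1 = a.(a.(rec X. b.a.(a.X)\{a,b,d}))\{a,b,d} ⊢ —a→ v2
  v2 = (a.(rec X. b.a.(a.X)\{a,b,d}))\{a,b,d} ⊢ ·
Executing bc from P (initial set {u0}):
  step 1 (b): {u1}
  step 2 (c): {u2}
  — P admits the full trace.
Executing bc from Q (initial set {v0}):
  step 1 (b): {v1}
  step 2 (c): ∅ (Q stuck)

bc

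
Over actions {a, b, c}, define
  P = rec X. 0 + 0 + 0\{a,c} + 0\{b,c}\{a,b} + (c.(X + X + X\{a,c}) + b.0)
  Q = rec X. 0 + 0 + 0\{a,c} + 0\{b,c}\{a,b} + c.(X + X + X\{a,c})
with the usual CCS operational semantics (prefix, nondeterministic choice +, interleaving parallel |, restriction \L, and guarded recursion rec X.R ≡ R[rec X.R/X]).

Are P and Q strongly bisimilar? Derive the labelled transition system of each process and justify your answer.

P's transition system — 4 states:
  s0 = rec X. 0 + 0 + 0\{a,c} + 0\{b,c}\{a,b} + (c.(X + X + X\{a,c}) + b.0) → --b--▸ s1, --c--▸ s2
  s1 = 0 → deadlocked
  s2 = (rec X. 0 + 0 + 0\{a,c} + 0\{b,c}\{a,b} + (c.(X + X + X\{a,c}) + b.0)) + (rec X. 0 + 0 + 0\{a,c} + 0\{b,c}\{a,b} + (c.(X + X + X\{a,c}) + b.0)) + (rec X. 0 + 0 + 0\{a,c} + 0\{b,c}\{a,b} + (c.(X + X + X\{a,c}) + b.0))\{a,c} → --b--▸ s1, --b--▸ s3, --c--▸ s2
  s3 = 0\{a,c} → deadlocked
Q's transition system — 2 states:
  t0 = rec X. 0 + 0 + 0\{a,c} + 0\{b,c}\{a,b} + c.(X + X + X\{a,c}) → --c--▸ t1
  t1 = (rec X. 0 + 0 + 0\{a,c} + 0\{b,c}\{a,b} + c.(X + X + X\{a,c})) + (rec X. 0 + 0 + 0\{a,c} + 0\{b,c}\{a,b} + c.(X + X + X\{a,c})) + (rec X. 0 + 0 + 0\{a,c} + 0\{b,c}\{a,b} + c.(X + X + X\{a,c}))\{a,c} → --c--▸ t1
Bisimilarity quotient blocks:
  B0 = {s0, s2}
  B1 = {s1, s3}
  B2 = {t0, t1}
s0 ∈ B0, t0 ∈ B2 → different blocks

P ≁ Q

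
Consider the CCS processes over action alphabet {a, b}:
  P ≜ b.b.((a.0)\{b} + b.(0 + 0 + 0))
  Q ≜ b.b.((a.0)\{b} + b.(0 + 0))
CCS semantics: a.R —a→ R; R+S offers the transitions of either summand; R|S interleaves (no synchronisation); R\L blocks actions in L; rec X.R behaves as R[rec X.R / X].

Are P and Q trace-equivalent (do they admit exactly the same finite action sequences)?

LTS(P): 5 reachable states
  p0 = b.b.((a.0)\{b} + b.(0 + 0 + 0)) → —b→ p1
  p1 = b.((a.0)\{b} + b.(0 + 0 + 0)) → —b→ p2
  p2 = (a.0)\{b} + b.(0 + 0 + 0) → —a→ p3, —b→ p4
  p3 = 0\{b} → (no moves)
  p4 = 0 + 0 + 0 → (no moves)
LTS(Q): 5 reachable states
  q0 = b.b.((a.0)\{b} + b.(0 + 0)) → —b→ q1
  q1 = b.((a.0)\{b} + b.(0 + 0)) → —b→ q2
  q2 = (a.0)\{b} + b.(0 + 0) → —a→ q3, —b→ q4
  q3 = 0\{b} → (no moves)
  q4 = 0 + 0 → (no moves)
Bisimilarity quotient blocks:
  B0 = {p0, q0}
  B1 = {p1, q1}
  B2 = {p2, q2}
  B3 = {p3, p4, q3, q4}
p0 ∈ B0, q0 ∈ B0 → same block
Bisimilar ⇒ trace-equivalent.

trace-equivalent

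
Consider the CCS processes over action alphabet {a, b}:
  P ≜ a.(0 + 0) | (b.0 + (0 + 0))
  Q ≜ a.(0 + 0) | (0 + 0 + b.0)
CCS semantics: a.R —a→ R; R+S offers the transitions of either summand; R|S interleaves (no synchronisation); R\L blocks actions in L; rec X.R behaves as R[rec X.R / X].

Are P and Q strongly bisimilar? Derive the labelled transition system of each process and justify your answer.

Reachable graph of P (4 states):
  m0 = a.(0 + 0) | (b.0 + (0 + 0)) → ··a··> m1, ··b··> m2
  m1 = (0 + 0) | (b.0 + (0 + 0)) → ··b··> m3
  m2 = a.(0 + 0) | 0 → ··a··> m3
  m3 = (0 + 0) | 0 → stopped
Reachable graph of Q (4 states):
  n0 = a.(0 + 0) | (0 + 0 + b.0) → ··a··> n1, ··b··> n2
  n1 = (0 + 0) | (0 + 0 + b.0) → ··b··> n3
  n2 = a.(0 + 0) | 0 → ··a··> n3
  n3 = (0 + 0) | 0 → stopped
Coarsest stable partition (strong bisimilarity classes):
  B0 = {m0, n0}
  B1 = {m1, n1}
  B2 = {m3, n3}
  B3 = {m2, n2}
m0 ∈ B0, n0 ∈ B0 → same block

YES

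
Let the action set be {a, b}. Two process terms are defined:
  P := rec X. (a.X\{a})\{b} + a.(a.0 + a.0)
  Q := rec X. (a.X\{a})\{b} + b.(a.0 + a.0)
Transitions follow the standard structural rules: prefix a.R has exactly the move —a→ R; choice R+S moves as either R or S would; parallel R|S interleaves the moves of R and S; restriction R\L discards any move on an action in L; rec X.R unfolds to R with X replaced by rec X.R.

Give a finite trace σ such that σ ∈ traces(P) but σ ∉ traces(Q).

Reachable graph of P (4 states):
  u0 = rec X. (a.X\{a})\{b} + a.(a.0 + a.0) | =a=> u1, =a=> u2
  u1 = (rec X. (a.X\{a})\{b} + a.(a.0 + a.0))\{a}\{b} | stopped
  u2 = a.0 + a.0 | =a=> u3
  u3 = 0 | stopped
Reachable graph of Q (4 states):
  v0 = rec X. (a.X\{a})\{b} + b.(a.0 + a.0) | =a=> v1, =b=> v2
  v1 = (rec X. (a.X\{a})\{b} + b.(a.0 + a.0))\{a}\{b} | stopped
  v2 = a.0 + a.0 | =a=> v3
  v3 = 0 | stopped
Trace ⟨aa⟩ through P, begin at {u0}:
  step 1 (a): {u1, u2}
  step 2 (a): {u3}
  P completes σ.
Trace ⟨aa⟩ through Q, begin at {v0}:
  step 1 (a): {v1}
  step 2 (a): ∅ (Q stuck)

aa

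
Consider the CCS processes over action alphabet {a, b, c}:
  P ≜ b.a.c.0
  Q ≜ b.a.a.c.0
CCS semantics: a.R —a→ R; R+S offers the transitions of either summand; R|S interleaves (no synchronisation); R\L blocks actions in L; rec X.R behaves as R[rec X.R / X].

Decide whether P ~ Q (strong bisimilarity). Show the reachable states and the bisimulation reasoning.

NO

P's transition system — 4 states:
  p0 = b.a.c.0 → —b→ p1
  p1 = a.c.0 → —a→ p2
  p2 = c.0 → —c→ p3
  p3 = 0 → (no moves)
Q's transition system — 5 states:
  q0 = b.a.a.c.0 → —b→ q1
  q1 = a.a.c.0 → —a→ q2
  q2 = a.c.0 → —a→ q3
  q3 = c.0 → —c→ q4
  q4 = 0 → (no moves)
Partition-refinement fixed point:
  B0 = {p0}
  B1 = {p1, q2}
  B2 = {p2, q3}
  B3 = {p3, q4}
  B4 = {q0}
  B5 = {q1}
p0 ∈ B0, q0 ∈ B4 → different blocks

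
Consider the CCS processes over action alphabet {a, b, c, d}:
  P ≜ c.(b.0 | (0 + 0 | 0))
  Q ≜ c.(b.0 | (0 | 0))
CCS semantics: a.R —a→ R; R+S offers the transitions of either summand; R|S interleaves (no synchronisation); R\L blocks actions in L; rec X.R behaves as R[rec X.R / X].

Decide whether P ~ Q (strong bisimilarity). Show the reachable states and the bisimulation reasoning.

YES

LTS(P): 3 reachable states
  m0 = c.(b.0 | (0 + 0 | 0)) :: -c-> m1
  m1 = b.0 | (0 + 0 | 0) :: -b-> m2
  m2 = 0 | (0 + 0 | 0) :: (no moves)
LTS(Q): 3 reachable states
  n0 = c.(b.0 | (0 | 0)) :: -c-> n1
  n1 = b.0 | (0 | 0) :: -b-> n2
  n2 = 0 | (0 | 0) :: (no moves)
Partition-refinement fixed point:
  B0 = {m0, n0}
  B1 = {m1, n1}
  B2 = {m2, n2}
m0 ∈ B0, n0 ∈ B0 → same block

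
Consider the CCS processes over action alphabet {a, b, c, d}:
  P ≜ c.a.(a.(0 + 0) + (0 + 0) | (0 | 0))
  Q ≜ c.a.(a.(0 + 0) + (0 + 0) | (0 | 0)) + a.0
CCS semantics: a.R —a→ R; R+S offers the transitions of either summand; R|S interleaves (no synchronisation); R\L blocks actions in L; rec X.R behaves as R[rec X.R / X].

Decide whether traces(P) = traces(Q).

traces(P) ≠ traces(Q) — witness ⟨a⟩

LTS(P): 4 reachable states
  u0 = c.a.(a.(0 + 0) + (0 + 0) | (0 | 0)) → ··c··> u1
  u1 = a.(a.(0 + 0) + (0 + 0) | (0 | 0)) → ··a··> u2
  u2 = a.(0 + 0) + (0 + 0) | (0 | 0) → ··a··> u3
  u3 = 0 + 0 → stopped
LTS(Q): 5 reachable states
  v0 = c.a.(a.(0 + 0) + (0 + 0) | (0 | 0)) + a.0 → ··a··> v1, ··c··> v2
  v1 = 0 → stopped
  v2 = a.(a.(0 + 0) + (0 + 0) | (0 | 0)) → ··a··> v3
  v3 = a.(0 + 0) + (0 + 0) | (0 | 0) → ··a··> v4
  v4 = 0 + 0 → stopped
Executing a from Q (initial set {v0}):
  [1] a ⇒ {v1}
  — Q admits the full trace.
Executing a from P (initial set {u0}):
  [1] a ⇒ ∅  — P cannot continue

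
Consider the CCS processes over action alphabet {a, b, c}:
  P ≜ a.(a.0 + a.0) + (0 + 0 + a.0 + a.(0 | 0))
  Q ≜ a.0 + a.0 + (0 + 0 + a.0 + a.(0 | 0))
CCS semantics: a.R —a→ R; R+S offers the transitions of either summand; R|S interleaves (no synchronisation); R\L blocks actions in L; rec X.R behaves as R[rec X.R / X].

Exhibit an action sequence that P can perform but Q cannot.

LTS(P): 4 reachable states
  p0 = a.(a.0 + a.0) + (0 + 0 + a.0 + a.(0 | 0)) ⊢ ··a··> p1, ··a··> p2, ··a··> p3
  p1 = 0 ⊢ ∅
  p2 = 0 | 0 ⊢ ∅
  p3 = a.0 + a.0 ⊢ ··a··> p1
LTS(Q): 3 reachable states
  q0 = a.0 + a.0 + (0 + 0 + a.0 + a.(0 | 0)) ⊢ ··a··> q1, ··a··> q2
  q1 = 0 ⊢ ∅
  q2 = 0 | 0 ⊢ ∅
Trace ⟨aa⟩ through P, begin at {p0}:
  after a @ step 1: {p1, p2, p3}
  after a @ step 2: {p1}
  P completes σ.
Trace ⟨aa⟩ through Q, begin at {q0}:
  after a @ step 1: {q1, q2}
  after a @ step 2: no successor for Q

aa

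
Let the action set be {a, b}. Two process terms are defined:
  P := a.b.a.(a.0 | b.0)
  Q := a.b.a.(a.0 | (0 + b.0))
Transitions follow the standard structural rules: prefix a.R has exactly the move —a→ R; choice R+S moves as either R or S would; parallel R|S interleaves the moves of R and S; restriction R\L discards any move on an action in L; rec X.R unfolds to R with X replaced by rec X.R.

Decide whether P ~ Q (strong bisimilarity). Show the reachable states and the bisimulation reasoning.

LTS(P): 7 reachable states
  p0 = a.b.a.(a.0 | b.0) | --a--▸ p1
  p1 = b.a.(a.0 | b.0) | --b--▸ p2
  p2 = a.(a.0 | b.0) | --a--▸ p3
  p3 = a.0 | b.0 | --a--▸ p4, --b--▸ p5
  p4 = 0 | b.0 | --b--▸ p6
  p5 = a.0 | 0 | --a--▸ p6
  p6 = 0 | 0 | deadlocked
LTS(Q): 7 reachable states
  q0 = a.b.a.(a.0 | (0 + b.0)) | --a--▸ q1
  q1 = b.a.(a.0 | (0 + b.0)) | --b--▸ q2
  q2 = a.(a.0 | (0 + b.0)) | --a--▸ q3
  q3 = a.0 | (0 + b.0) | --a--▸ q4, --b--▸ q5
  q4 = 0 | (0 + b.0) | --b--▸ q6
  q5 = a.0 | 0 | --a--▸ q6
  q6 = 0 | 0 | deadlocked
Bisimilarity quotient blocks:
  B0 = {p0, q0}
  B1 = {p1, q1}
  B2 = {p2, q2}
  B3 = {p3, q3}
  B4 = {p4, q4}
  B5 = {p6, q6}
  B6 = {p5, q5}
p0 ∈ B0, q0 ∈ B0 → same block

P ~ Q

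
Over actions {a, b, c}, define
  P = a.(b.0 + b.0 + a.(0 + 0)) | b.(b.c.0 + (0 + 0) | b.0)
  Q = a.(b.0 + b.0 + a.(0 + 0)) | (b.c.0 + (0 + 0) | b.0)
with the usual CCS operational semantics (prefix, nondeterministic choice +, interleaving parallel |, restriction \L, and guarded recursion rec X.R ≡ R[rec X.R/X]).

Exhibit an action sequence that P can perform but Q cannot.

bb

LTS(P): 20 reachable states
  s0 = a.(b.0 + b.0 + a.(0 + 0)) | b.(b.c.0 + (0 + 0) | b.0) ⊢ —a→ s1, —b→ s2
  s1 = (b.0 + b.0 + a.(0 + 0)) | b.(b.c.0 + (0 + 0) | b.0) ⊢ —a→ s3, —b→ s4, —b→ s5
  s2 = a.(b.0 + b.0 + a.(0 + 0)) | (b.c.0 + (0 + 0) | b.0) ⊢ —a→ s4, —b→ s6, —b→ s7
  s3 = (0 + 0) | b.(b.c.0 + (0 + 0) | b.0) ⊢ —b→ s8
  s4 = (b.0 + b.0 + a.(0 + 0)) | (b.c.0 + (0 + 0) | b.0) ⊢ —a→ s8, —b→ s10, —b→ s11, —b→ s9
  s5 = 0 | b.(b.c.0 + (0 + 0) | b.0) ⊢ —b→ s11
  s6 = a.(b.0 + b.0 + a.(0 + 0)) | ((0 + 0) | 0) ⊢ —a→ s9
  s7 = a.(b.0 + b.0 + a.(0 + 0)) | c.0 ⊢ —a→ s10, —c→ s12
  s8 = (0 + 0) | (b.c.0 + (0 + 0) | b.0) ⊢ —b→ s13, —b→ s14
  s9 = (b.0 + b.0 + a.(0 + 0)) | ((0 + 0) | 0) ⊢ —a→ s13, —b→ s15
  s10 = (b.0 + b.0 + a.(0 + 0)) | c.0 ⊢ —a→ s14, —b→ s16, —c→ s17
  s11 = 0 | (b.c.0 + (0 + 0) | b.0) ⊢ —b→ s15, —b→ s16
  s12 = a.(b.0 + b.0 + a.(0 + 0)) | 0 ⊢ —a→ s17
  s13 = (0 + 0) | ((0 + 0) | 0) ⊢ (no moves)
  s14 = (0 + 0) | c.0 ⊢ —c→ s18
  s15 = 0 | ((0 + 0) | 0) ⊢ (no moves)
  s16 = 0 | c.0 ⊢ —c→ s19
  s17 = (b.0 + b.0 + a.(0 + 0)) | 0 ⊢ —a→ s18, —b→ s19
  s18 = (0 + 0) | 0 ⊢ (no moves)
  s19 = 0 | 0 ⊢ (no moves)
LTS(Q): 16 reachable states
  t0 = a.(b.0 + b.0 + a.(0 + 0)) | (b.c.0 + (0 + 0) | b.0) ⊢ —a→ t1, —b→ t2, —b→ t3
  t1 = (b.0 + b.0 + a.(0 + 0)) | (b.c.0 + (0 + 0) | b.0) ⊢ —a→ t4, —b→ t5, —b→ t6, —b→ t7
  t2 = a.(b.0 + b.0 + a.(0 + 0)) | ((0 + 0) | 0) ⊢ —a→ t5
  t3 = a.(b.0 + b.0 + a.(0 + 0)) | c.0 ⊢ —a→ t6, —c→ t8
  t4 = (0 + 0) | (b.c.0 + (0 + 0) | b.0) ⊢ —b→ t10, —b→ t9
  t5 = (b.0 + b.0 + a.(0 + 0)) | ((0 + 0) | 0) ⊢ —a→ t9, —b→ t11
  t6 = (b.0 + b.0 + a.(0 + 0)) | c.0 ⊢ —a→ t10, —b→ t12, —c→ t13
  t7 = 0 | (b.c.0 + (0 + 0) | b.0) ⊢ —b→ t11, —b→ t12
  t8 = a.(b.0 + b.0 + a.(0 + 0)) | 0 ⊢ —a→ t13
  t9 = (0 + 0) | ((0 + 0) | 0) ⊢ (no moves)
  t10 = (0 + 0) | c.0 ⊢ —c→ t14
  t11 = 0 | ((0 + 0) | 0) ⊢ (no moves)
  t12 = 0 | c.0 ⊢ —c→ t15
  t13 = (b.0 + b.0 + a.(0 + 0)) | 0 ⊢ —a→ t14, —b→ t15
  t14 = (0 + 0) | 0 ⊢ (no moves)
  t15 = 0 | 0 ⊢ (no moves)
Executing bb from P (initial set {s0}):
  [1] b ⇒ {s2}
  [2] b ⇒ {s6, s7}
  ✓ P
Executing bb from Q (initial set {t0}):
  [1] b ⇒ {t2, t3}
  [2] b ⇒ ∅  — Q cannot continue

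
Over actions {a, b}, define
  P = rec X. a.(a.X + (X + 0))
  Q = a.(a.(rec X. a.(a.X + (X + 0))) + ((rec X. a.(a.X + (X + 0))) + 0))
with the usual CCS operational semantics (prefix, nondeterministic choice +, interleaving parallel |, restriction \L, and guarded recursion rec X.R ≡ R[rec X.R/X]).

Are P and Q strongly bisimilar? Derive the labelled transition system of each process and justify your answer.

Reachable graph of P (2 states):
  u0 = rec X. a.(a.X + (X + 0)) → -a-> u1
  u1 = a.(rec X. a.(a.X + (X + 0))) + ((rec X. a.(a.X + (X + 0))) + 0) → -a-> u0, -a-> u1
Reachable graph of Q (3 states):
  v0 = a.(a.(rec X. a.(a.X + (X + 0))) + ((rec X. a.(a.X + (X + 0))) + 0)) → -a-> v1
  v1 = a.(rec X. a.(a.X + (X + 0))) + ((rec X. a.(a.X + (X + 0))) + 0) → -a-> v1, -a-> v2
  v2 = rec X. a.(a.X + (X + 0)) → -a-> v1
Coarsest stable partition (strong bisimilarity classes):
  B0 = {u0, u1, v0, v1, v2}
u0 ∈ B0, v0 ∈ B0 → same block

P ~ Q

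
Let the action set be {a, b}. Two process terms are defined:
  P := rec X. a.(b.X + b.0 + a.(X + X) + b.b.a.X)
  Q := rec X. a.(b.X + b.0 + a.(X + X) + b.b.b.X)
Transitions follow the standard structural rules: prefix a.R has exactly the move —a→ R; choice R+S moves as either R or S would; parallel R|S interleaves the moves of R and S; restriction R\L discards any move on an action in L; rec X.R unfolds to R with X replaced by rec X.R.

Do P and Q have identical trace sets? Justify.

trace-distinct — witness ⟨abba⟩

P's transition system — 6 states:
  p0 = rec X. a.(b.X + b.0 + a.(X + X) + b.b.a.X) ⊢ -a-> p1
  p1 = b.(rec X. a.(b.X + b.0 + a.(X + X) + b.b.a.X)) + b.0 + a.((rec X. a.(b.X + b.0 + a.(X + X) + b.b.a.X)) + (rec X. a.(b.X + b.0 + a.(X + X) + b.b.a.X))) + b.b.a.(rec X. a.(b.X + b.0 + a.(X + X) + b.b.a.X)) ⊢ -a-> p2, -b-> p0, -b-> p3, -b-> p4
  p2 = (rec X. a.(b.X + b.0 + a.(X + X) + b.b.a.X)) + (rec X. a.(b.X + b.0 + a.(X + X) + b.b.a.X)) ⊢ -a-> p1
  p3 = 0 ⊢ (no moves)
  p4 = b.a.(rec X. a.(b.X + b.0 + a.(X + X) + b.b.a.X)) ⊢ -b-> p5
  p5 = a.(rec X. a.(b.X + b.0 + a.(X + X) + b.b.a.X)) ⊢ -a-> p0
Q's transition system — 6 states:
  q0 = rec X. a.(b.X + b.0 + a.(X + X) + b.b.b.X) ⊢ -a-> q1
  q1 = b.(rec X. a.(b.X + b.0 + a.(X + X) + b.b.b.X)) + b.0 + a.((rec X. a.(b.X + b.0 + a.(X + X) + b.b.b.X)) + (rec X. a.(b.X + b.0 + a.(X + X) + b.b.b.X))) + b.b.b.(rec X. a.(b.X + b.0 + a.(X + X) + b.b.b.X)) ⊢ -a-> q2, -b-> q0, -b-> q3, -b-> q4
  q2 = (rec X. a.(b.X + b.0 + a.(X + X) + b.b.b.X)) + (rec X. a.(b.X + b.0 + a.(X + X) + b.b.b.X)) ⊢ -a-> q1
  q3 = 0 ⊢ (no moves)
  q4 = b.b.(rec X. a.(b.X + b.0 + a.(X + X) + b.b.b.X)) ⊢ -b-> q5
  q5 = b.(rec X. a.(b.X + b.0 + a.(X + X) + b.b.b.X)) ⊢ -b-> q0
Executing abba from P (initial set {p0}):
  step 1 (a): {p1}
  step 2 (b): {p0, p3, p4}
  step 3 (b): {p5}
  step 4 (a): {p0}
  — P admits the full trace.
Executing abba from Q (initial set {q0}):
  step 1 (a): {q1}
  step 2 (b): {q0, q3, q4}
  step 3 (b): {q5}
  step 4 (a): ∅  — Q cannot continue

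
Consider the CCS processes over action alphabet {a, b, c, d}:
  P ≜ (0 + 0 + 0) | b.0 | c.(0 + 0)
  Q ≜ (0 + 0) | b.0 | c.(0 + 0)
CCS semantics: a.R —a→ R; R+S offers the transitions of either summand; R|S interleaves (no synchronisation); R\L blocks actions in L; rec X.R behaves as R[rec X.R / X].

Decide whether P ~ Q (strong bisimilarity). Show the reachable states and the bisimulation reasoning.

Reachable graph of P (4 states):
  p0 = (0 + 0 + 0) | b.0 | c.(0 + 0) | =b=> p1, =c=> p2
  p1 = (0 + 0 + 0) | 0 | c.(0 + 0) | =c=> p3
  p2 = (0 + 0 + 0) | b.0 | (0 + 0) | =b=> p3
  p3 = (0 + 0 + 0) | 0 | (0 + 0) | deadlocked
Reachable graph of Q (4 states):
  q0 = (0 + 0) | b.0 | c.(0 + 0) | =b=> q1, =c=> q2
  q1 = (0 + 0) | 0 | c.(0 + 0) | =c=> q3
  q2 = (0 + 0) | b.0 | (0 + 0) | =b=> q3
  q3 = (0 + 0) | 0 | (0 + 0) | deadlocked
Partition-refinement fixed point:
  B0 = {p0, q0}
  B1 = {p2, q2}
  B2 = {p3, q3}
  B3 = {p1, q1}
p0 ∈ B0, q0 ∈ B0 → same block

P ~ Q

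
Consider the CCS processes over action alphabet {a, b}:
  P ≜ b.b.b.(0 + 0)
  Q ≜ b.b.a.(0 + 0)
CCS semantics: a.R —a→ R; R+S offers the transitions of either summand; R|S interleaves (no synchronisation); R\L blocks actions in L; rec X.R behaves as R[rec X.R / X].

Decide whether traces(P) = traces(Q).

LTS(P): 4 reachable states
  u0 = b.b.b.(0 + 0) :: —b→ u1
  u1 = b.b.(0 + 0) :: —b→ u2
  u2 = b.(0 + 0) :: —b→ u3
  u3 = 0 + 0 :: ∅
LTS(Q): 4 reachable states
  v0 = b.b.a.(0 + 0) :: —b→ v1
  v1 = b.a.(0 + 0) :: —b→ v2
  v2 = a.(0 + 0) :: —a→ v3
  v3 = 0 + 0 :: ∅
Run σ = ⟨bbb⟩ on P: start {u0}
  step 1 (b): {u1}
  step 2 (b): {u2}
  step 3 (b): {u3}
  ✓ P
Run σ = ⟨bbb⟩ on Q: start {v0}
  step 1 (b): {v1}
  step 2 (b): {v2}
  step 3 (b): ∅  — Q cannot continue

trace-distinct — witness ⟨bbb⟩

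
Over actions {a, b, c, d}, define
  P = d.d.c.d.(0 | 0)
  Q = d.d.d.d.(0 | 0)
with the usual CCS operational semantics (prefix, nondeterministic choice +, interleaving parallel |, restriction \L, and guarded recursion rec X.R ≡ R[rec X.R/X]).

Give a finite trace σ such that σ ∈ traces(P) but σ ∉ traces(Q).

ddc

Reachable graph of P (5 states):
  p0 = d.d.c.d.(0 | 0) :: —d→ p1
  p1 = d.c.d.(0 | 0) :: —d→ p2
  p2 = c.d.(0 | 0) :: —c→ p3
  p3 = d.(0 | 0) :: —d→ p4
  p4 = 0 | 0 :: ∅
Reachable graph of Q (5 states):
  q0 = d.d.d.d.(0 | 0) :: —d→ q1
  q1 = d.d.d.(0 | 0) :: —d→ q2
  q2 = d.d.(0 | 0) :: —d→ q3
  q3 = d.(0 | 0) :: —d→ q4
  q4 = 0 | 0 :: ∅
Executing ddc from P (initial set {p0}):
  step 1 (d): {p1}
  step 2 (d): {p2}
  step 3 (c): {p3}
  — P admits the full trace.
Executing ddc from Q (initial set {q0}):
  step 1 (d): {q1}
  step 2 (d): {q2}
  step 3 (c): no successor for Q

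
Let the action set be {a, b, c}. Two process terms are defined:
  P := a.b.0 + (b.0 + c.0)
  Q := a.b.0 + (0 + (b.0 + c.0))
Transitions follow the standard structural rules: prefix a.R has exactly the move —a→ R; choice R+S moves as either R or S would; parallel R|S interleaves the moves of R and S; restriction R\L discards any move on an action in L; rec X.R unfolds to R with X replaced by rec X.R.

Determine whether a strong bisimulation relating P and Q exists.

Reachable graph of P (3 states):
  s0 = a.b.0 + (b.0 + c.0) :: -a-> s1, -b-> s2, -c-> s2
  s1 = b.0 :: -b-> s2
  s2 = 0 :: stopped
Reachable graph of Q (3 states):
  t0 = a.b.0 + (0 + (b.0 + c.0)) :: -a-> t1, -b-> t2, -c-> t2
  t1 = b.0 :: -b-> t2
  t2 = 0 :: stopped
Bisimilarity quotient blocks:
  B0 = {s0, t0}
  B1 = {s1, t1}
  B2 = {s2, t2}
s0 ∈ B0, t0 ∈ B0 → same block

P ~ Q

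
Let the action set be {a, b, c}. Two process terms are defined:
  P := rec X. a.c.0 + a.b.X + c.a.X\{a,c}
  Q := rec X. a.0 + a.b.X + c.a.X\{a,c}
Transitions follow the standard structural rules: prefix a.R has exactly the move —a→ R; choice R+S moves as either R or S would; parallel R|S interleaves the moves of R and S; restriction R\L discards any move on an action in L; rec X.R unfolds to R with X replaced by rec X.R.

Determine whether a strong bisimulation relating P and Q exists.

P's transition system — 6 states:
  m0 = rec X. a.c.0 + a.b.X + c.a.X\{a,c} | --a--▸ m1, --a--▸ m2, --c--▸ m3
  m1 = b.(rec X. a.c.0 + a.b.X + c.a.X\{a,c}) | --b--▸ m0
  m2 = c.0 | --c--▸ m4
  m3 = a.(rec X. a.c.0 + a.b.X + c.a.X\{a,c})\{a,c} | --a--▸ m5
  m4 = 0 | ∅
  m5 = (rec X. a.c.0 + a.b.X + c.a.X\{a,c})\{a,c} | ∅
Q's transition system — 5 states:
  n0 = rec X. a.0 + a.b.X + c.a.X\{a,c} | --a--▸ n1, --a--▸ n2, --c--▸ n3
  n1 = 0 | ∅
  n2 = b.(rec X. a.0 + a.b.X + c.a.X\{a,c}) | --b--▸ n0
  n3 = a.(rec X. a.0 + a.b.X + c.a.X\{a,c})\{a,c} | --a--▸ n4
  n4 = (rec X. a.0 + a.b.X + c.a.X\{a,c})\{a,c} | ∅
Coarsest stable partition (strong bisimilarity classes):
  B0 = {m0}
  B1 = {m1}
  B2 = {m2}
  B3 = {m4, m5, n1, n4}
  B4 = {m3, n3}
  B5 = {n0}
  B6 = {n2}
m0 ∈ B0, n0 ∈ B5 → different blocks

not bisimilar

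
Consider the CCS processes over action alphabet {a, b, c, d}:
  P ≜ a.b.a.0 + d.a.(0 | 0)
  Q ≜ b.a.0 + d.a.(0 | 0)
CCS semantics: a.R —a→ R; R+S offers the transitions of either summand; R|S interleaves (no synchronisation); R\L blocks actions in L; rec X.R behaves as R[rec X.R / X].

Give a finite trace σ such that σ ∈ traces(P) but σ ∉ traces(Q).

P's transition system — 6 states:
  m0 = a.b.a.0 + d.a.(0 | 0) has moves -a-> m1, -d-> m2
  m1 = b.a.0 has moves -b-> m3
  m2 = a.(0 | 0) has moves -a-> m4
  m3 = a.0 has moves -a-> m5
  m4 = 0 | 0 has moves deadlocked
  m5 = 0 has moves deadlocked
Q's transition system — 5 states:
  n0 = b.a.0 + d.a.(0 | 0) has moves -b-> n1, -d-> n2
  n1 = a.0 has moves -a-> n3
  n2 = a.(0 | 0) has moves -a-> n4
  n3 = 0 has moves deadlocked
  n4 = 0 | 0 has moves deadlocked
Executing a from P (initial set {m0}):
  step 1 (a): {m1}
  ✓ P
Executing a from Q (initial set {n0}):
  step 1 (a): ∅  — Q cannot continue

a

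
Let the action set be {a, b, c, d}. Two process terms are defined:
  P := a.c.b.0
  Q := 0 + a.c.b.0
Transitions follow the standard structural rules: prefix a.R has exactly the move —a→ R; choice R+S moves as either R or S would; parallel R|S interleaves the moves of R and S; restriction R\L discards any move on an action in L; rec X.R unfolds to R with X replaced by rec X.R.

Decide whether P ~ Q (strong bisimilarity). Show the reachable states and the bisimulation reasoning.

Reachable graph of P (4 states):
  m0 = a.c.b.0 → ··a··> m1
  m1 = c.b.0 → ··c··> m2
  m2 = b.0 → ··b··> m3
  m3 = 0 → deadlocked
Reachable graph of Q (4 states):
  n0 = 0 + a.c.b.0 → ··a··> n1
  n1 = c.b.0 → ··c··> n2
  n2 = b.0 → ··b··> n3
  n3 = 0 → deadlocked
Partition-refinement fixed point:
  B0 = {m0, n0}
  B1 = {m1, n1}
  B2 = {m2, n2}
  B3 = {m3, n3}
m0 ∈ B0, n0 ∈ B0 → same block

YES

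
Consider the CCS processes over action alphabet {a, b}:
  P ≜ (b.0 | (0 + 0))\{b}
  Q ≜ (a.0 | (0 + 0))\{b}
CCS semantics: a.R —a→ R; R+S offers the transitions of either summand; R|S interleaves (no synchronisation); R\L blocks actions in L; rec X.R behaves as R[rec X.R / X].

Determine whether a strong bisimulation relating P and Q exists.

not bisimilar

LTS(P): 1 reachable states
  m0 = (b.0 | (0 + 0))\{b} has moves ∅
LTS(Q): 2 reachable states
  n0 = (a.0 | (0 + 0))\{b} has moves ··a··> n1
  n1 = (0 | (0 + 0))\{b} has moves ∅
Partition-refinement fixed point:
  B0 = {m0, n1}
  B1 = {n0}
m0 ∈ B0, n0 ∈ B1 → different blocks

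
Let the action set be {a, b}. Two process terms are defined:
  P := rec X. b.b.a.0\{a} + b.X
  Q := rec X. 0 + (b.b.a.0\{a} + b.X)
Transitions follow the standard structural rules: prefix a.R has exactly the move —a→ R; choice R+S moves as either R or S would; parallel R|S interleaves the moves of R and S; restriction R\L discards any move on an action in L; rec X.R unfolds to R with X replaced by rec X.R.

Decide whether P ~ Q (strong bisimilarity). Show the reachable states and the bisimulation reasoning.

P ~ Q

Reachable graph of P (4 states):
  s0 = rec X. b.b.a.0\{a} + b.X ⊢ -b-> s0, -b-> s1
  s1 = b.a.0\{a} ⊢ -b-> s2
  s2 = a.0\{a} ⊢ -a-> s3
  s3 = 0\{a} ⊢ stopped
Reachable graph of Q (4 states):
  t0 = rec X. 0 + (b.b.a.0\{a} + b.X) ⊢ -b-> t0, -b-> t1
  t1 = b.a.0\{a} ⊢ -b-> t2
  t2 = a.0\{a} ⊢ -a-> t3
  t3 = 0\{a} ⊢ stopped
Bisimilarity quotient blocks:
  B0 = {s0, t0}
  B1 = {s1, t1}
  B2 = {s2, t2}
  B3 = {s3, t3}
s0 ∈ B0, t0 ∈ B0 → same block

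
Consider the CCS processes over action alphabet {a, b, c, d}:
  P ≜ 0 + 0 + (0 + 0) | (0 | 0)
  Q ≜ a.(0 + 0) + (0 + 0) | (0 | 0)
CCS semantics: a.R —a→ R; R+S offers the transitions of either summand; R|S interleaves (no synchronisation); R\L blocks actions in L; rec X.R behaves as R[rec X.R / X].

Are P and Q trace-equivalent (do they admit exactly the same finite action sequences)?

Reachable graph of P (1 states):
  p0 = 0 + 0 + (0 + 0) | (0 | 0) ⊢ (no moves)
Reachable graph of Q (2 states):
  q0 = a.(0 + 0) + (0 + 0) | (0 | 0) ⊢ —a→ q1
  q1 = 0 + 0 ⊢ (no moves)
Trace ⟨a⟩ through Q, begin at {q0}:
  after a @ step 1: {q1}
  — Q admits the full trace.
Trace ⟨a⟩ through P, begin at {p0}:
  after a @ step 1: ∅  — P cannot continue

trace-distinct — witness ⟨a⟩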